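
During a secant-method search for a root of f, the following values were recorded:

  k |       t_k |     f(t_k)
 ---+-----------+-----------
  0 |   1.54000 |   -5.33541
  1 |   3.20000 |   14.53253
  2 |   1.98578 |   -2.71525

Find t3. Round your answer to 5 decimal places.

t3 = 1.98578 − (-2.71525)·(1.98578 − 3.20000) / (-2.71525 − 14.53253)
   = 1.98578 − (3.2969109)/(-17.2477800) = 2.1769299

2.17693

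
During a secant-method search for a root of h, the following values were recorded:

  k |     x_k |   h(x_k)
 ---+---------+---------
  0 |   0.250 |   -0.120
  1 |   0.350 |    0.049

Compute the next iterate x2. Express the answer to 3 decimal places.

x2 = 0.350 − 0.049·(0.350 − 0.250) / (0.049 − (-0.120))
   = 0.350 − (0.00490)/(0.16900) = 0.32101

0.321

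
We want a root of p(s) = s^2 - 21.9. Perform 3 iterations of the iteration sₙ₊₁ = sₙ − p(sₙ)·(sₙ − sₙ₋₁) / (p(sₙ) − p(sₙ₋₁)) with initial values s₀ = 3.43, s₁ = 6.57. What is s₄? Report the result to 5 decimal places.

p(3.43) = -10.1351000, p(6.57) = 21.2649000
s₂ = 6.5700000 − 21.2649000·(6.5700000 − 3.4300000) / (21.2649000 − (-10.1351000)) = 6.5700000 − (66.7717860)/(31.4000000) = 4.4435100
p(4.4435100) = -2.1552189
s₃ = 4.4435100 − (-2.1552189)·(4.4435100 − 6.5700000) / (-2.1552189 − 21.2649000) = 4.4435100 − (4.5830514)/(-23.4201189) = 4.6391986
p(4.6391986) = -0.3778359
s₄ = 4.6391986 − (-0.3778359)·(4.6391986 − 4.4435100) / (-0.3778359 − (-2.1552189)) = 4.6391986 − (-0.0739382)/(1.7773830) = 4.6807981

4.68080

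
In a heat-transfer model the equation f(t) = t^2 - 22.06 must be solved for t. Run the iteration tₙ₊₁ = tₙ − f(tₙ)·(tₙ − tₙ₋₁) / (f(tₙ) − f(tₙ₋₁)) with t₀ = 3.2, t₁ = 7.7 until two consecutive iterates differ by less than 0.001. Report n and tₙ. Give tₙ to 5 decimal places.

f(3.2) = -11.8200000, f(7.7) = 37.2300000
t₂ = 7.7000000 − 37.2300000·(4.5000000)/(49.0500000) = 4.2844037;  |Δ| = 3.4155963
f(4.2844037) = -3.7038852
t₃ = 4.2844037 − (-3.7038852)·(-3.4155963)/(-40.9338852) = 4.5934625;  |Δ| = 0.3090588
f(4.5934625) = -0.9601027
t₄ = 4.5934625 − (-0.9601027)·(0.3090588)/(2.7437825) = 4.7016081;  |Δ| = 0.1081457
f(4.7016081) = 0.0451189
t₅ = 4.7016081 − 0.0451189·(0.1081457)/(1.0052216) = 4.6967541;  |Δ| = 0.0048541
f(4.6967541) = -0.0005014
t₆ = 4.6967541 − (-0.0005014)·(-0.0048541)/(-0.0456202) = 4.6968074;  |Δ| = 0.0000533
|t₆ − t₅| = 0.0000533 < 0.001

n = 6, tₙ = 4.69681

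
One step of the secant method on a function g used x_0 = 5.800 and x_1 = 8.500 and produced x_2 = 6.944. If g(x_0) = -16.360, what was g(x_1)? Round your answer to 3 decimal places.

The secant line through (5.800, -16.360) and (8.500, g(x_1)) crosses zero at x_2 = 6.944.
So (5.800, -16.360), (8.500, g(x_1)), (6.944, 0) are collinear:
g(x_1) = -16.360 · (8.500 − 6.944) / (5.800 − 6.944) = -16.360 · (1.55600)/(-1.14400) = 22.25189

22.252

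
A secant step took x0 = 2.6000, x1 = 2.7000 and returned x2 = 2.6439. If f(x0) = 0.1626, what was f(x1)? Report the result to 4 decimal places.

-0.2078

The secant line through (2.6000, 0.1626) and (2.7000, f(x1)) crosses zero at x2 = 2.6439.
So (2.6000, 0.1626), (2.7000, f(x1)), (2.6439, 0) are collinear:
f(x1) = 0.1626 · (2.7000 − 2.6439) / (2.6000 − 2.6439) = 0.1626 · (0.056100)/(-0.043900) = -0.207787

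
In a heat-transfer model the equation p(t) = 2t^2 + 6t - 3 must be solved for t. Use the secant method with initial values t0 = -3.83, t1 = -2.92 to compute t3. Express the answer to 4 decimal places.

p(-3.83) = 3.357800, p(-2.92) = -3.467200
t2 = -2.920000 − (-3.467200)·(-2.920000 − (-3.830000)) / (-3.467200 − 3.357800) = -2.920000 − (-3.155152)/(-6.825000) = -3.382293
p(-3.382293) = -0.413944
t3 = -3.382293 − (-0.413944)·(-3.382293 − (-2.920000)) / (-0.413944 − (-3.467200)) = -3.382293 − (0.191363)/(3.053256) = -3.444969

-3.4450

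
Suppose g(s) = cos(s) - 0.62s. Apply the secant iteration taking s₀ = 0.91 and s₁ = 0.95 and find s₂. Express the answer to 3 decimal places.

g(0.91) = 0.04955, g(0.95) = -0.00732
s₂ = 0.95000 − (-0.00732)·(0.95000 − 0.91000) / (-0.00732 − 0.04955) = 0.95000 − (-0.00029)/(-0.05686) = 0.94485

0.945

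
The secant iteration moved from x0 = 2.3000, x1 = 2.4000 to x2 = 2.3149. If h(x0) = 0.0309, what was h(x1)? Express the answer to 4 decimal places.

-0.1765

The secant line through (2.3000, 0.0309) and (2.4000, h(x1)) crosses zero at x2 = 2.3149.
So (2.3000, 0.0309), (2.4000, h(x1)), (2.3149, 0) are collinear:
h(x1) = 0.0309 · (2.4000 − 2.3149) / (2.3000 − 2.3149) = 0.0309 · (0.085100)/(-0.014900) = -0.176483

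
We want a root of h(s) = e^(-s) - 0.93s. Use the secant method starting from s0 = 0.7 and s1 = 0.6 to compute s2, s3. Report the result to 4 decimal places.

h(0.7) = -0.154415, h(0.6) = -0.009188
s2 = 0.600000 − (-0.009188)·(0.600000 − 0.700000) / (-0.009188 − (-0.154415)) = 0.600000 − (0.000919)/(0.145226) = 0.593673
h(0.593673) = 0.000179
s3 = 0.593673 − 0.000179·(0.593673 − 0.600000) / (0.000179 − (-0.009188)) = 0.593673 − (-0.000001)/(0.009367) = 0.593794

0.5937, 0.5938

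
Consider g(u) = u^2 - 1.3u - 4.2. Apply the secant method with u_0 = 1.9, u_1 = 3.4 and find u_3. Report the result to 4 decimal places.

2.7830

g(1.9) = -3.060000, g(3.4) = 2.940000
u_2 = 3.400000 − 2.940000·(3.400000 − 1.900000) / (2.940000 − (-3.060000)) = 3.400000 − (4.410000)/(6.000000) = 2.665000
g(2.665000) = -0.562275
u_3 = 2.665000 − (-0.562275)·(2.665000 − 3.400000) / (-0.562275 − 2.940000) = 2.665000 − (0.413272)/(-3.502275) = 2.783001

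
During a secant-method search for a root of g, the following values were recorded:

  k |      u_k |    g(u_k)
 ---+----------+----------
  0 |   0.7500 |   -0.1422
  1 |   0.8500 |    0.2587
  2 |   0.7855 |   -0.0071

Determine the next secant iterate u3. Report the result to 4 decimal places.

u3 = 0.7855 − (-0.0071)·(0.7855 − 0.8500) / (-0.0071 − 0.2587)
   = 0.7855 − (0.000458)/(-0.265800) = 0.787223

0.7872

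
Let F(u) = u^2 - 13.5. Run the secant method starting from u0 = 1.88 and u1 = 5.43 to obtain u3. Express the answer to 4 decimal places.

F(1.88) = -9.965600, F(5.43) = 15.984900
u2 = 5.430000 − 15.984900·(5.430000 − 1.880000) / (15.984900 − (-9.965600)) = 5.430000 − (56.746395)/(25.950500) = 3.243283
F(3.243283) = -2.981114
u3 = 3.243283 − (-2.981114)·(3.243283 − 5.430000) / (-2.981114 − 15.984900) = 3.243283 − (6.518853)/(-18.966014) = 3.586995

3.5870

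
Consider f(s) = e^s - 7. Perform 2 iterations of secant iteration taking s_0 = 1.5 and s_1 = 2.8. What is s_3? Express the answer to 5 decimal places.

1.88139

f(1.5) = -2.5183109, f(2.8) = 9.4446468
s_2 = 2.8000000 − 9.4446468·(2.8000000 − 1.5000000) / (9.4446468 − (-2.5183109)) = 2.8000000 − (12.2780408)/(11.9629577) = 1.7736618
f(1.7736618) = -1.1076095
s_3 = 1.7736618 − (-1.1076095)·(1.7736618 − 2.8000000) / (-1.1076095 − 9.4446468) = 1.7736618 − (1.1367820)/(-10.5522563) = 1.8813906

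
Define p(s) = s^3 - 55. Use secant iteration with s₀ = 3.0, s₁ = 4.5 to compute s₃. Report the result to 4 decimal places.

3.7783

p(3.0) = -28.000000, p(4.5) = 36.125000
s₂ = 4.500000 − 36.125000·(4.500000 − 3.000000) / (36.125000 − (-28.000000)) = 4.500000 − (54.187500)/(64.125000) = 3.654971
p(3.654971) = -6.173935
s₃ = 3.654971 − (-6.173935)·(3.654971 − 4.500000) / (-6.173935 − 36.125000) = 3.654971 − (5.217156)/(-42.298935) = 3.778311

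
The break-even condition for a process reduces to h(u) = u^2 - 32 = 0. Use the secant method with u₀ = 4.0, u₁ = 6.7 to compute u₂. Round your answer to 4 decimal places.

5.4953

h(4.0) = -16.000000, h(6.7) = 12.890000
u₂ = 6.700000 − 12.890000·(6.700000 − 4.000000) / (12.890000 − (-16.000000)) = 6.700000 − (34.803000)/(28.890000) = 5.495327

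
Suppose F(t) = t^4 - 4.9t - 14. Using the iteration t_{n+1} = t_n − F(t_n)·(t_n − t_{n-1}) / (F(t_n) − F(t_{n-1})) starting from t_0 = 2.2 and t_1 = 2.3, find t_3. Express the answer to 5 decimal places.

F(2.2) = -1.3544000, F(2.3) = 2.7141000
t_2 = 2.3000000 − 2.7141000·(2.3000000 − 2.2000000) / (2.7141000 − (-1.3544000)) = 2.3000000 − (0.2714100)/(4.0685000) = 2.2332899
F(2.2332899) = -0.0671282
t_3 = 2.2332899 − (-0.0671282)·(2.2332899 − 2.3000000) / (-0.0671282 − 2.7141000) = 2.2332899 − (0.0044781)/(-2.7812282) = 2.2349000

2.23490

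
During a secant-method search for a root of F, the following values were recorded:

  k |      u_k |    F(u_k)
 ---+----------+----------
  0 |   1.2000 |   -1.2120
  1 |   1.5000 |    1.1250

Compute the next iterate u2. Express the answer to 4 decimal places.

u2 = 1.5000 − 1.1250·(1.5000 − 1.2000) / (1.1250 − (-1.2120))
   = 1.5000 − (0.337500)/(2.337000) = 1.355584

1.3556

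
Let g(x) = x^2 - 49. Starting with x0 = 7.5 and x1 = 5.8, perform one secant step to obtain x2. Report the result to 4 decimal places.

g(7.5) = 7.250000, g(5.8) = -15.360000
x2 = 5.800000 − (-15.360000)·(5.800000 − 7.500000) / (-15.360000 − 7.250000) = 5.800000 − (26.112000)/(-22.610000) = 6.954887

6.9549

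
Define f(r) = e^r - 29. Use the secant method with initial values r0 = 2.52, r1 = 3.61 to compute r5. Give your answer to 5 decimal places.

3.36729

f(2.52) = -16.5714033, f(3.61) = 7.9660528
r2 = 3.6100000 − 7.9660528·(3.6100000 − 2.5200000) / (7.9660528 − (-16.5714033)) = 3.6100000 − (8.6829976)/(24.5374562) = 3.2561329
f(3.2561329) = -3.0510036
r3 = 3.2561329 − (-3.0510036)·(3.2561329 − 3.6100000) / (-3.0510036 − 7.9660528) = 3.2561329 − (1.0796497)/(-11.0170564) = 3.3541310
f(3.3541310) = -0.3792794
r4 = 3.3541310 − (-0.3792794)·(3.3541310 − 3.2561329) / (-0.3792794 − (-3.0510036)) = 3.3541310 − (-0.0371686)/(2.6717242) = 3.3680428
f(3.3680428) = 0.0216703
r5 = 3.3680428 − 0.0216703·(3.3680428 − 3.3541310) / (0.0216703 − (-0.3792794)) = 3.3680428 − (0.0003015)/(0.4009497) = 3.3672909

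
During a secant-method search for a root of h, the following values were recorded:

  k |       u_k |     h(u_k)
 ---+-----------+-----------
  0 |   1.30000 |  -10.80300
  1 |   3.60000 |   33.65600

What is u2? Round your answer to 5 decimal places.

u2 = 3.60000 − 33.65600·(3.60000 − 1.30000) / (33.65600 − (-10.80300))
   = 3.60000 − (77.4088000)/(44.4590000) = 1.8588722

1.85887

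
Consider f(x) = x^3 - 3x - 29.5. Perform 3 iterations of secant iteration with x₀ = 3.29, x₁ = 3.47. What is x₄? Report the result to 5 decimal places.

3.41245

f(3.29) = -3.7587110, f(3.47) = 1.8719230
x₂ = 3.4700000 − 1.8719230·(3.4700000 − 3.2900000) / (1.8719230 − (-3.7587110)) = 3.4700000 − (0.3369461)/(5.6306340) = 3.4101584
f(3.4101584) = -0.0731282
x₃ = 3.4101584 − (-0.0731282)·(3.4101584 − 3.4700000) / (-0.0731282 − 1.8719230) = 3.4101584 − (0.0043761)/(-1.9450512) = 3.4124083
f(3.4124083) = -0.0013336
x₄ = 3.4124083 − (-0.0013336)·(3.4124083 − 3.4101584) / (-0.0013336 − (-0.0731282)) = 3.4124083 − (-0.0000030)/(0.0717946) = 3.4124501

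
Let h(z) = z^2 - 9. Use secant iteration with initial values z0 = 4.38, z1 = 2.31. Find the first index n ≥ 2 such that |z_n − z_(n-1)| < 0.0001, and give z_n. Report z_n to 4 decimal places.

n = 6, z_n = 3.0000

h(4.38) = 10.184400, h(2.31) = -3.663900
z2 = 2.310000 − (-3.663900)·(-2.070000)/(-13.848300) = 2.857668;  |Δ| = 0.547668
h(2.857668) = -0.833733
z3 = 2.857668 − (-0.833733)·(0.547668)/(2.830167) = 3.019005;  |Δ| = 0.161336
h(3.019005) = 0.114388
z4 = 3.019005 − 0.114388·(0.161336)/(0.948121) = 2.999540;  |Δ| = 0.019465
h(2.999540) = -0.002761
z5 = 2.999540 − (-0.002761)·(-0.019465)/(-0.117150) = 2.999999;  |Δ| = 0.000459
h(2.999999) = -0.000009
z6 = 2.999999 − (-0.000009)·(0.000459)/(0.002753) = 3.000000;  |Δ| = 0.000001
|z6 − z5| = 0.000001 < 0.0001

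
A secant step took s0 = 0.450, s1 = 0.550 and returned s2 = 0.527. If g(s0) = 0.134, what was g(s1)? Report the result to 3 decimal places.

-0.040

The secant line through (0.450, 0.134) and (0.550, g(s1)) crosses zero at s2 = 0.527.
So (0.450, 0.134), (0.550, g(s1)), (0.527, 0) are collinear:
g(s1) = 0.134 · (0.550 − 0.527) / (0.450 − 0.527) = 0.134 · (0.02300)/(-0.07700) = -0.04003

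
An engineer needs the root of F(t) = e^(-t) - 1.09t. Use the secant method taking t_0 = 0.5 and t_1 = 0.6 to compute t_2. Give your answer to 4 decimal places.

0.5369

F(0.5) = 0.061531, F(0.6) = -0.105188
t_2 = 0.600000 − (-0.105188)·(0.600000 − 0.500000) / (-0.105188 − 0.061531) = 0.600000 − (-0.010519)/(-0.166719) = 0.536907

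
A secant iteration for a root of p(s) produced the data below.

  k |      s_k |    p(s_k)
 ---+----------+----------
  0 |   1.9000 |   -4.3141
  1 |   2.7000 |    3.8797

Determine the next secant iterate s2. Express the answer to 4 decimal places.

2.3212

s2 = 2.7000 − 3.8797·(2.7000 − 1.9000) / (3.8797 − (-4.3141))
   = 2.7000 − (3.103760)/(8.193800) = 2.321206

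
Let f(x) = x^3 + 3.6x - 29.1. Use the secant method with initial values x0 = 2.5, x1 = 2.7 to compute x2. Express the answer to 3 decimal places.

f(2.5) = -4.47500, f(2.7) = 0.30300
x2 = 2.70000 − 0.30300·(2.70000 − 2.50000) / (0.30300 − (-4.47500)) = 2.70000 − (0.06060)/(4.77800) = 2.68732

2.687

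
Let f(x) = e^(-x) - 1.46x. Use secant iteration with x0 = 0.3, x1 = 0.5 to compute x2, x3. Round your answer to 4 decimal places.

f(0.3) = 0.302818, f(0.5) = -0.123469
x2 = 0.500000 − (-0.123469)·(0.500000 − 0.300000) / (-0.123469 − 0.302818) = 0.500000 − (-0.024694)/(-0.426288) = 0.442072
f(0.442072) = -0.002722
x3 = 0.442072 − (-0.002722)·(0.442072 − 0.500000) / (-0.002722 − (-0.123469)) = 0.442072 − (0.000158)/(0.120747) = 0.440766

0.4421, 0.4408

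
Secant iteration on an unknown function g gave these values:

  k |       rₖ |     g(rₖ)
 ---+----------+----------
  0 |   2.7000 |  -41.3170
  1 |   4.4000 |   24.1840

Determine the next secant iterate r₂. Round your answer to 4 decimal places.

3.7723

r₂ = 4.4000 − 24.1840·(4.4000 − 2.7000) / (24.1840 − (-41.3170))
   = 4.4000 − (41.112800)/(65.501000) = 3.772333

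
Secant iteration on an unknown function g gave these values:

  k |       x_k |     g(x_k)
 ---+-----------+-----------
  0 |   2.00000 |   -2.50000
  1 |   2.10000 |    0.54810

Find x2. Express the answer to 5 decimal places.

x2 = 2.10000 − 0.54810·(2.10000 − 2.00000) / (0.54810 − (-2.50000))
   = 2.10000 − (0.0548100)/(3.0481000) = 2.0820183

2.08202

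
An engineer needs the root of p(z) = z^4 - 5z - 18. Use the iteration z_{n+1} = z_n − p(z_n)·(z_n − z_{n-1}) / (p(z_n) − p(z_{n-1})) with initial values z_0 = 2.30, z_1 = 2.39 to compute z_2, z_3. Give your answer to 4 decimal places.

2.3325, 2.3338

p(2.30) = -1.515900, p(2.39) = 2.678086
z_2 = 2.390000 − 2.678086·(2.390000 − 2.300000) / (2.678086 − (-1.515900)) = 2.390000 − (0.241028)/(4.193986) = 2.332530
p(2.332530) = -0.061468
z_3 = 2.332530 − (-0.061468)·(2.332530 − 2.390000) / (-0.061468 − 2.678086) = 2.332530 − (0.003533)/(-2.739554) = 2.333820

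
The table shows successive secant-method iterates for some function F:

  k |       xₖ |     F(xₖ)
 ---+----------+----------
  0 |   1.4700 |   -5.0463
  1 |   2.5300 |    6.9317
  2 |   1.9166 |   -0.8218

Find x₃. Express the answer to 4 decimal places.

1.9816

x₃ = 1.9166 − (-0.8218)·(1.9166 − 2.5300) / (-0.8218 − 6.9317)
   = 1.9166 − (0.504092)/(-7.753500) = 1.981615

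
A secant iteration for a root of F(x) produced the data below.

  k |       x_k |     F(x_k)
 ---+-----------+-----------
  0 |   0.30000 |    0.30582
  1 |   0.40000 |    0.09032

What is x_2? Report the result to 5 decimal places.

x_2 = 0.40000 − 0.09032·(0.40000 − 0.30000) / (0.09032 − 0.30582)
   = 0.40000 − (0.0090320)/(-0.2155000) = 0.4419118

0.44191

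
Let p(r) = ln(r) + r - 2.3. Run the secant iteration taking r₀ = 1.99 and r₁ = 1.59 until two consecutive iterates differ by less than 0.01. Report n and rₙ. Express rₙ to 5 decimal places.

p(1.99) = 0.3781346, p(1.59) = -0.2462660
r₂ = 1.5900000 − (-0.2462660)·(-0.4000000)/(-0.6244006) = 1.7477615;  |Δ| = 0.1577615
p(1.7477615) = 0.0060974
r₃ = 1.7477615 − 0.0060974·(0.1577615)/(0.2523633) = 1.7439498;  |Δ| = 0.0038117
|r₃ − r₂| = 0.0038117 < 0.01

n = 3, rₙ = 1.74395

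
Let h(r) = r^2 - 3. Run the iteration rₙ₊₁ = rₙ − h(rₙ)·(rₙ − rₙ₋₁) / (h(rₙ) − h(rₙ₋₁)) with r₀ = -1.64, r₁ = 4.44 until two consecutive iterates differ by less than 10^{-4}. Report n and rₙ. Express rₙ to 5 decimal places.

n = 7, rₙ = -1.73205

h(-1.64) = -0.3104000, h(4.44) = 16.7136000
r₂ = 4.4400000 − 16.7136000·(6.0800000)/(17.0240000) = -1.5291429;  |Δ| = 5.9691429
h(-1.5291429) = -0.6617221
r₃ = -1.5291429 − (-0.6617221)·(-5.9691429)/(-17.3753221) = -1.3018139;  |Δ| = 0.2273290
h(-1.3018139) = -1.3052806
r₄ = -1.3018139 − (-1.3052806)·(0.2273290)/(-0.6435585) = -1.7628879;  |Δ| = 0.4610740
h(-1.7628879) = 0.1077738
r₅ = -1.7628879 − 0.1077738·(-0.4610740)/(1.4130543) = -1.7277218;  |Δ| = 0.0351662
h(-1.7277218) = -0.0149775
r₆ = -1.7277218 − (-0.0149775)·(0.0351662)/(-0.1227513) = -1.7320126;  |Δ| = 0.0042908
h(-1.7320126) = -0.0001325
r₇ = -1.7320126 − (-0.0001325)·(-0.0042908)/(0.0148451) = -1.7320509;  |Δ| = 0.0000383
|r₇ − r₆| = 0.0000383 < 10^{-4}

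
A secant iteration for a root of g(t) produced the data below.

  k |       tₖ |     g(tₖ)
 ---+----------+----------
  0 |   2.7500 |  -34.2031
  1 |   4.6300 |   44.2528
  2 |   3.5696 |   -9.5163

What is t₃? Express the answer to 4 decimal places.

t₃ = 3.5696 − (-9.5163)·(3.5696 − 4.6300) / (-9.5163 − 44.2528)
   = 3.5696 − (10.091085)/(-53.769100) = 3.757274

3.7573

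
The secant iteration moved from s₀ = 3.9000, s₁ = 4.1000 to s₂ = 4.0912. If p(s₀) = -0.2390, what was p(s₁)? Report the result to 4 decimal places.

0.0110

The secant line through (3.9000, -0.2390) and (4.1000, p(s₁)) crosses zero at s₂ = 4.0912.
So (3.9000, -0.2390), (4.1000, p(s₁)), (4.0912, 0) are collinear:
p(s₁) = -0.2390 · (4.1000 − 4.0912) / (3.9000 − 4.0912) = -0.2390 · (0.008800)/(-0.191200) = 0.011000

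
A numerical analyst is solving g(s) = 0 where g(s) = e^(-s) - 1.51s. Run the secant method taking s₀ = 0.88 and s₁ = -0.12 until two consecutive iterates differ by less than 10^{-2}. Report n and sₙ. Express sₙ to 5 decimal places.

g(0.88) = -0.9140171, g(-0.12) = 1.3086969
s₂ = -0.1200000 − 1.3086969·(-1.0000000)/(2.2227139) = 0.4687833;  |Δ| = 0.5887833
g(0.4687833) = -0.0820996
s₃ = 0.4687833 − (-0.0820996)·(0.5887833)/(-1.3907965) = 0.4340270;  |Δ| = 0.0347563
g(0.4340270) = -0.0074861
s₄ = 0.4340270 − (-0.0074861)·(-0.0347563)/(0.0746135) = 0.4305399;  |Δ| = 0.0034872
|s₄ − s₃| = 0.0034872 < 10^{-2}

n = 4, sₙ = 0.43054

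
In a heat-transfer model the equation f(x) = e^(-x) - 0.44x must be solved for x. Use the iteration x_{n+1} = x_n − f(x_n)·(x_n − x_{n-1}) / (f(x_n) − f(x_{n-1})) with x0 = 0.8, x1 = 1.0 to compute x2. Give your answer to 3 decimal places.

f(0.8) = 0.09733, f(1.0) = -0.07212
x2 = 1.00000 − (-0.07212)·(1.00000 − 0.80000) / (-0.07212 − 0.09733) = 1.00000 − (-0.01442)/(-0.16945) = 0.91488

0.915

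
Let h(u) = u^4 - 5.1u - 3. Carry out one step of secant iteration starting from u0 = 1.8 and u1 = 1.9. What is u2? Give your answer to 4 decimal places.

1.8831

h(1.8) = -1.682400, h(1.9) = 0.342100
u2 = 1.900000 − 0.342100·(1.900000 − 1.800000) / (0.342100 − (-1.682400)) = 1.900000 − (0.034210)/(2.024500) = 1.883102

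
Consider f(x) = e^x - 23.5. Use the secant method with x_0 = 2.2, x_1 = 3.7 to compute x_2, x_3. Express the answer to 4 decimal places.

f(2.2) = -14.474987, f(3.7) = 16.947304
x_2 = 3.700000 − 16.947304·(3.700000 − 2.200000) / (16.947304 − (-14.474987)) = 3.700000 − (25.420957)/(31.422291) = 2.890990
f(2.890990) = -5.488873
x_3 = 2.890990 − (-5.488873)·(2.890990 − 3.700000) / (-5.488873 − 16.947304) = 2.890990 − (4.440555)/(-22.436178) = 3.088909

2.8910, 3.0889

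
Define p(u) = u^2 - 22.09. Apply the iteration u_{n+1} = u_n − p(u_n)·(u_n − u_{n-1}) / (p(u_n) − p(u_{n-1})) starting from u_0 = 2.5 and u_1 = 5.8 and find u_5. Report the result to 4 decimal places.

p(2.5) = -15.840000, p(5.8) = 11.550000
u_2 = 5.800000 − 11.550000·(5.800000 − 2.500000) / (11.550000 − (-15.840000)) = 5.800000 − (38.115000)/(27.390000) = 4.408434
p(4.408434) = -2.655712
u_3 = 4.408434 − (-2.655712)·(4.408434 − 5.800000) / (-2.655712 − 11.550000) = 4.408434 − (3.695599)/(-14.205712) = 4.668583
p(4.668583) = -0.294337
u_4 = 4.668583 − (-0.294337)·(4.668583 − 4.408434) / (-0.294337 − (-2.655712)) = 4.668583 − (-0.076571)/(2.361375) = 4.701009
p(4.701009) = 0.009487
u_5 = 4.701009 − 0.009487·(4.701009 − 4.668583) / (0.009487 − (-0.294337)) = 4.701009 − (0.000308)/(0.303824) = 4.699997

4.7000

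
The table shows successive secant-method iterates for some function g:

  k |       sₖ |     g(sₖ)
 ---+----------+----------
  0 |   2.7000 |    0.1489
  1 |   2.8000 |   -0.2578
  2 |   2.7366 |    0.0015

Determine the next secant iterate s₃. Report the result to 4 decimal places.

2.7370

s₃ = 2.7366 − 0.0015·(2.7366 − 2.8000) / (0.0015 − (-0.2578))
   = 2.7366 − (-0.000095)/(0.259300) = 2.736967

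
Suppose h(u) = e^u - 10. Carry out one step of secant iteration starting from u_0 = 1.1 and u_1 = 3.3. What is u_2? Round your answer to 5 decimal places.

h(1.1) = -6.9958340, h(3.3) = 17.1126389
u_2 = 3.3000000 − 17.1126389·(3.3000000 − 1.1000000) / (17.1126389 − (-6.9958340)) = 3.3000000 − (37.6478056)/(24.1084729) = 1.7383994

1.73840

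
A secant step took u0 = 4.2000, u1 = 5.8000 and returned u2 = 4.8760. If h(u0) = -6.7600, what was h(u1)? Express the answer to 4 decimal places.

The secant line through (4.2000, -6.7600) and (5.8000, h(u1)) crosses zero at u2 = 4.8760.
So (4.2000, -6.7600), (5.8000, h(u1)), (4.8760, 0) are collinear:
h(u1) = -6.7600 · (5.8000 − 4.8760) / (4.2000 − 4.8760) = -6.7600 · (0.924000)/(-0.676000) = 9.240000

9.2400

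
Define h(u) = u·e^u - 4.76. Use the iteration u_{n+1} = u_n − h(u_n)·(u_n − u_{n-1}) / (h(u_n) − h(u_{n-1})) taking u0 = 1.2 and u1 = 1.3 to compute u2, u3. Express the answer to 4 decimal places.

h(1.2) = -0.775860, h(1.3) = 0.010086
u2 = 1.300000 − 0.010086·(1.300000 − 1.200000) / (0.010086 − (-0.775860)) = 1.300000 − (0.001009)/(0.785945) = 1.298717
h(1.298717) = -0.000734
u3 = 1.298717 − (-0.000734)·(1.298717 − 1.300000) / (-0.000734 − 0.010086) = 1.298717 − (0.000001)/(-0.010820) = 1.298804

1.2987, 1.2988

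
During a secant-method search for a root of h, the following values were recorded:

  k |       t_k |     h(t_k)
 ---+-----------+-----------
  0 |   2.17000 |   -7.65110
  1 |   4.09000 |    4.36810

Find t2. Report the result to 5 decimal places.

t2 = 4.09000 − 4.36810·(4.09000 − 2.17000) / (4.36810 − (-7.65110))
   = 4.09000 − (8.3867520)/(12.0192000) = 3.3922204

3.39222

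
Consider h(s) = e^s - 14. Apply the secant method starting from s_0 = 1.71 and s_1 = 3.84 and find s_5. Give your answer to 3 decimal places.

2.630

h(1.71) = -8.47104, h(3.84) = 32.52547
s_2 = 3.84000 − 32.52547·(3.84000 − 1.71000) / (32.52547 − (-8.47104)) = 3.84000 − (69.27926)/(40.99651) = 2.15012
h(2.15012) = -5.41413
s_3 = 2.15012 − (-5.41413)·(2.15012 − 3.84000) / (-5.41413 − 32.52547) = 2.15012 − (9.14923)/(-37.93960) = 2.39127
h(2.39127) = -3.07263
s_4 = 2.39127 − (-3.07263)·(2.39127 − 2.15012) / (-3.07263 − (-5.41413)) = 2.39127 − (-0.74097)/(2.34150) = 2.70772
h(2.70772) = 0.99509
s_5 = 2.70772 − 0.99509·(2.70772 − 2.39127) / (0.99509 − (-3.07263)) = 2.70772 − (0.31490)/(4.06772) = 2.63031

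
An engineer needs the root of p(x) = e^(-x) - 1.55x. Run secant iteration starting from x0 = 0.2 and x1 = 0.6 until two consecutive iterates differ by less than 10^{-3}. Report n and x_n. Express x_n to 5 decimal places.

p(0.2) = 0.5087308, p(0.6) = -0.3811884
x2 = 0.6000000 − (-0.3811884)·(0.4000000)/(-0.8899191) = 0.4286638;  |Δ| = 0.1713362
p(0.4286638) = -0.0130500
x3 = 0.4286638 − (-0.0130500)·(-0.1713362)/(0.3681383) = 0.4225902;  |Δ| = 0.0060737
p(0.4225902) = 0.0003324
x4 = 0.4225902 − 0.0003324·(-0.0060737)/(0.0133824) = 0.4227410;  |Δ| = 0.0001509
|x4 − x3| = 0.0001509 < 10^{-3}

n = 4, x_n = 0.42274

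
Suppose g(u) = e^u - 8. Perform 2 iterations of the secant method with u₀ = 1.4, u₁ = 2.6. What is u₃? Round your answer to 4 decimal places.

2.0365

g(1.4) = -3.944800, g(2.6) = 5.463738
u₂ = 2.600000 − 5.463738·(2.600000 − 1.400000) / (5.463738 − (-3.944800)) = 2.600000 − (6.556486)/(9.408538) = 1.903134
g(1.903134) = -1.293116
u₃ = 1.903134 − (-1.293116)·(1.903134 − 2.600000) / (-1.293116 − 5.463738) = 1.903134 − (0.901128)/(-6.756854) = 2.036499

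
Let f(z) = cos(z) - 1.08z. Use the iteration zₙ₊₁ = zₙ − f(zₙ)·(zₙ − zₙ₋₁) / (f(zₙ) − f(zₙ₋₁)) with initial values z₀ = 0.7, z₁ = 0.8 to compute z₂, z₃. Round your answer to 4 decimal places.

0.7050, 0.7051

f(0.7) = 0.008842, f(0.8) = -0.167293
z₂ = 0.800000 − (-0.167293)·(0.800000 − 0.700000) / (-0.167293 − 0.008842) = 0.800000 − (-0.016729)/(-0.176135) = 0.705020
f(0.705020) = 0.000177
z₃ = 0.705020 − 0.000177·(0.705020 − 0.800000) / (0.000177 − (-0.167293)) = 0.705020 − (-0.000017)/(0.167470) = 0.705120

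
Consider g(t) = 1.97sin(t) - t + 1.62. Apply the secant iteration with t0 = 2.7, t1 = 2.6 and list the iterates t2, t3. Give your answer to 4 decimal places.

g(2.7) = -0.238062, g(2.6) = 0.035538
t2 = 2.600000 − 0.035538·(2.600000 − 2.700000) / (0.035538 − (-0.238062)) = 2.600000 − (-0.003554)/(0.273599) = 2.612989
g(2.612989) = 0.000537
t3 = 2.612989 − 0.000537·(2.612989 − 2.600000) / (0.000537 − 0.035538) = 2.612989 − (0.000007)/(-0.035000) = 2.613188

2.6130, 2.6132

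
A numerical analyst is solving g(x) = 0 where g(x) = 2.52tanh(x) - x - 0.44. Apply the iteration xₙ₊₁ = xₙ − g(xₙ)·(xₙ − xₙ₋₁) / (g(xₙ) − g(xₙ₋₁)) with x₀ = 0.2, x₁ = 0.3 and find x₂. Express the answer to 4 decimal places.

0.3043

g(0.2) = -0.142614, g(0.3) = -0.005892
x₂ = 0.300000 − (-0.005892)·(0.300000 − 0.200000) / (-0.005892 − (-0.142614)) = 0.300000 − (-0.000589)/(0.136722) = 0.304310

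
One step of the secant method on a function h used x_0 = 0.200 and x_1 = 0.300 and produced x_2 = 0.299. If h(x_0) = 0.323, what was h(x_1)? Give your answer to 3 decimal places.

The secant line through (0.200, 0.323) and (0.300, h(x_1)) crosses zero at x_2 = 0.299.
So (0.200, 0.323), (0.300, h(x_1)), (0.299, 0) are collinear:
h(x_1) = 0.323 · (0.300 − 0.299) / (0.200 − 0.299) = 0.323 · (0.00100)/(-0.09900) = -0.00326

-0.003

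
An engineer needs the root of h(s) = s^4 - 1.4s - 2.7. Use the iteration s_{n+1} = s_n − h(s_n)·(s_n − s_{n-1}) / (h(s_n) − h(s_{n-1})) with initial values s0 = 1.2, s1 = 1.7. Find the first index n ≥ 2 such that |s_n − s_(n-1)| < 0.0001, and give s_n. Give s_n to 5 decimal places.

h(1.2) = -2.3064000, h(1.7) = 3.2721000
s2 = 1.7000000 − 3.2721000·(0.5000000)/(5.5785000) = 1.4067222;  |Δ| = 0.2932778
h(1.4067222) = -0.7534947
s3 = 1.4067222 − (-0.7534947)·(-0.2932778)/(-4.0255947) = 1.4616168;  |Δ| = 0.0548946
h(1.4616168) = -0.1823847
s4 = 1.4616168 − (-0.1823847)·(0.0548946)/(0.5711100) = 1.4791474;  |Δ| = 0.0175306
h(1.4791474) = 0.0160001
s5 = 1.4791474 − 0.0160001·(0.0175306)/(0.1983848) = 1.4777336;  |Δ| = 0.0014139
h(1.4777336) = -0.0002966
s6 = 1.4777336 − (-0.0002966)·(-0.0014139)/(-0.0162967) = 1.4777593;  |Δ| = 0.0000257
|s6 − s5| = 0.0000257 < 0.0001

n = 6, s_n = 1.47776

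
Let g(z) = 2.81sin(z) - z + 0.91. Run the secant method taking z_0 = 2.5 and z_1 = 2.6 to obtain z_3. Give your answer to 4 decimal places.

g(2.5) = 0.091707, g(2.6) = -0.241441
z_2 = 2.600000 − (-0.241441)·(2.600000 − 2.500000) / (-0.241441 − 0.091707) = 2.600000 − (-0.024144)/(-0.333148) = 2.527527
g(2.527527) = 0.001580
z_3 = 2.527527 − 0.001580·(2.527527 − 2.600000) / (0.001580 − (-0.241441)) = 2.527527 − (-0.000115)/(0.243021) = 2.527999

2.5280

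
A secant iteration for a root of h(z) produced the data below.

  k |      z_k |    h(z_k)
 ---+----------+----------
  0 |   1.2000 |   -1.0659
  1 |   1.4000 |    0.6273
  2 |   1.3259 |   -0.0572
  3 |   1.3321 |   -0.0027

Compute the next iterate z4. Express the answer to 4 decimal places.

z4 = 1.3321 − (-0.0027)·(1.3321 − 1.3259) / (-0.0027 − (-0.0572))
   = 1.3321 − (-0.000017)/(0.054500) = 1.332407

1.3324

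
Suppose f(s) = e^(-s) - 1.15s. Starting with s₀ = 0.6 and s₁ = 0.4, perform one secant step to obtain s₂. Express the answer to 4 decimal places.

f(0.6) = -0.141188, f(0.4) = 0.210320
s₂ = 0.400000 − 0.210320·(0.400000 − 0.600000) / (0.210320 − (-0.141188)) = 0.400000 − (-0.042064)/(0.351508) = 0.519667

0.5197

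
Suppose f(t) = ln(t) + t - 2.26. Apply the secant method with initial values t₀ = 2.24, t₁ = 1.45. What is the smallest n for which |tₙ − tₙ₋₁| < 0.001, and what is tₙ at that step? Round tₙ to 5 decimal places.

n = 4, tₙ = 1.71853

f(2.24) = 0.7864759, f(1.45) = -0.4384364
t₂ = 1.4500000 − (-0.4384364)·(-0.7900000)/(-1.2249123) = 1.7327670;  |Δ| = 0.2827670
f(1.7327670) = 0.0224866
t₃ = 1.7327670 − 0.0224866·(0.2827670)/(0.4609230) = 1.7189720;  |Δ| = 0.0137951
f(1.7189720) = 0.0006984
t₄ = 1.7189720 − 0.0006984·(-0.0137951)/(-0.0217882) = 1.7185298;  |Δ| = 0.0004422
|t₄ − t₃| = 0.0004422 < 0.001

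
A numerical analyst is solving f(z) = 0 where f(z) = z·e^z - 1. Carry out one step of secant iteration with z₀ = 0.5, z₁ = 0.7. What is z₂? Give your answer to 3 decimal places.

0.560

f(0.5) = -0.17564, f(0.7) = 0.40963
z₂ = 0.70000 − 0.40963·(0.70000 − 0.50000) / (0.40963 − (-0.17564)) = 0.70000 − (0.08193)/(0.58527) = 0.56002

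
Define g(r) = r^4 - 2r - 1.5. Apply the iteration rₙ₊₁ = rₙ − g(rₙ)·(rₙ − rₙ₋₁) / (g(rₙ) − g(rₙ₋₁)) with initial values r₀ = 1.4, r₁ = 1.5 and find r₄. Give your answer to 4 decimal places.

g(1.4) = -0.458400, g(1.5) = 0.562500
r₂ = 1.500000 − 0.562500·(1.500000 − 1.400000) / (0.562500 − (-0.458400)) = 1.500000 − (0.056250)/(1.020900) = 1.444902
g(1.444902) = -0.031143
r₃ = 1.444902 − (-0.031143)·(1.444902 − 1.500000) / (-0.031143 − 0.562500) = 1.444902 − (0.001716)/(-0.593643) = 1.447792
g(1.447792) = -0.001941
r₄ = 1.447792 − (-0.001941)·(1.447792 − 1.444902) / (-0.001941 − (-0.031143)) = 1.447792 − (-0.000006)/(0.029201) = 1.447984

1.4480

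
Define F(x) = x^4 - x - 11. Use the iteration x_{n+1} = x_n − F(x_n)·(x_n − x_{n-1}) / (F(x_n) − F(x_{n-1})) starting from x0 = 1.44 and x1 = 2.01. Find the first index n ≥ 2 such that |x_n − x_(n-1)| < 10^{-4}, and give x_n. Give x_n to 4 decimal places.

F(1.44) = -8.140183, F(2.01) = 3.312408
x2 = 2.010000 − 3.312408·(0.570000)/(11.452591) = 1.845140;  |Δ| = 0.164860
F(1.845140) = -1.254233
x3 = 1.845140 − (-1.254233)·(-0.164860)/(-4.566641) = 1.890419;  |Δ| = 0.045279
F(1.890419) = -0.119200
x4 = 1.890419 − (-0.119200)·(0.045279)/(1.135033) = 1.895174;  |Δ| = 0.004755
F(1.895174) = 0.005029
x5 = 1.895174 − 0.005029·(0.004755)/(0.124229) = 1.894982;  |Δ| = 0.000192
F(1.894982) = -0.000019
x6 = 1.894982 − (-0.000019)·(-0.000192)/(-0.005048) = 1.894982;  |Δ| = 0.000001
|x6 − x5| = 0.000001 < 10^{-4}

n = 6, x_n = 1.8950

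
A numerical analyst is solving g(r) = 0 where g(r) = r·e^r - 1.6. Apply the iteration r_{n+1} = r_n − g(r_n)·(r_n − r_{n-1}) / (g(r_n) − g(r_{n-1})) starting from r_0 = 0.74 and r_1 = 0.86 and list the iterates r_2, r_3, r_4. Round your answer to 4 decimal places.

g(0.74) = -0.049008, g(0.86) = 0.432318
r_2 = 0.860000 − 0.432318·(0.860000 − 0.740000) / (0.432318 − (-0.049008)) = 0.860000 − (0.051878)/(0.481326) = 0.752218
g(0.752218) = -0.004018
r_3 = 0.752218 − (-0.004018)·(0.752218 − 0.860000) / (-0.004018 − 0.432318) = 0.752218 − (0.000433)/(-0.436336) = 0.753211
g(0.753211) = -0.000325
r_4 = 0.753211 − (-0.000325)·(0.753211 − 0.752218) / (-0.000325 − (-0.004018)) = 0.753211 − (0.000000)/(0.003693) = 0.753298

0.7522, 0.7532, 0.7533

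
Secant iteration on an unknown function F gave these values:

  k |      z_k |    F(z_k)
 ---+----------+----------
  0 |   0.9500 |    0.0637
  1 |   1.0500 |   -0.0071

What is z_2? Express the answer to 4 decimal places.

z_2 = 1.0500 − (-0.0071)·(1.0500 − 0.9500) / (-0.0071 − 0.0637)
   = 1.0500 − (-0.000710)/(-0.070800) = 1.039972

1.0400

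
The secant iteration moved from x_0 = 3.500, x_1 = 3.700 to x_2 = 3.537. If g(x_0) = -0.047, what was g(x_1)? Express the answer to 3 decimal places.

0.207

The secant line through (3.500, -0.047) and (3.700, g(x_1)) crosses zero at x_2 = 3.537.
So (3.500, -0.047), (3.700, g(x_1)), (3.537, 0) are collinear:
g(x_1) = -0.047 · (3.700 − 3.537) / (3.500 − 3.537) = -0.047 · (0.16300)/(-0.03700) = 0.20705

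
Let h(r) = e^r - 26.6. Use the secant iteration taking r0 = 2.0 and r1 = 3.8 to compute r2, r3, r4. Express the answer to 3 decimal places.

h(2.0) = -19.21094, h(3.8) = 18.10118
r2 = 3.80000 − 18.10118·(3.80000 − 2.00000) / (18.10118 − (-19.21094)) = 3.80000 − (32.58213)/(37.31213) = 2.92677
h(2.92677) = -7.93279
r3 = 2.92677 − (-7.93279)·(2.92677 − 3.80000) / (-7.93279 − 18.10118) = 2.92677 − (6.92717)/(-26.03398) = 3.19285
h(3.19285) = -2.24225
r4 = 3.19285 − (-2.24225)·(3.19285 − 2.92677) / (-2.24225 − (-7.93279)) = 3.19285 − (-0.59662)/(5.69054) = 3.29769

2.927, 3.193, 3.298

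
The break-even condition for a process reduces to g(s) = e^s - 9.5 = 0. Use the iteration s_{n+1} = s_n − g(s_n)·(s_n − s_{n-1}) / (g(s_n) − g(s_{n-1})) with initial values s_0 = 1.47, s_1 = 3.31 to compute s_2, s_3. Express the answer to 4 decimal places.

1.8814, 2.0829

g(1.47) = -5.150765, g(3.31) = 17.885125
s_2 = 3.310000 − 17.885125·(3.310000 − 1.470000) / (17.885125 − (-5.150765)) = 3.310000 − (32.908631)/(23.035890) = 1.881419
g(1.881419) = -2.937188
s_3 = 1.881419 − (-2.937188)·(1.881419 − 3.310000) / (-2.937188 − 17.885125) = 1.881419 − (4.196010)/(-20.822313) = 2.082934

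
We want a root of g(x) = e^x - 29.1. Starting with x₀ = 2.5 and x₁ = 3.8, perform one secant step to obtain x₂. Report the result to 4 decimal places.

3.1763

g(2.5) = -16.917506, g(3.8) = 15.601184
x₂ = 3.800000 − 15.601184·(3.800000 − 2.500000) / (15.601184 − (-16.917506)) = 3.800000 − (20.281540)/(32.518691) = 3.176311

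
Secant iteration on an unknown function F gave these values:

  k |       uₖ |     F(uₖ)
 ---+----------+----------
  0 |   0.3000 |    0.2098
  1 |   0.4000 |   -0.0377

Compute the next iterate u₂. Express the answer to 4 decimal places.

u₂ = 0.4000 − (-0.0377)·(0.4000 − 0.3000) / (-0.0377 − 0.2098)
   = 0.4000 − (-0.003770)/(-0.247500) = 0.384768

0.3848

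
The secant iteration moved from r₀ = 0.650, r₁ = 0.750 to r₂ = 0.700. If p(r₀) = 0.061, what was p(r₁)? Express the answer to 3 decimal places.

-0.061

The secant line through (0.650, 0.061) and (0.750, p(r₁)) crosses zero at r₂ = 0.700.
So (0.650, 0.061), (0.750, p(r₁)), (0.700, 0) are collinear:
p(r₁) = 0.061 · (0.750 − 0.700) / (0.650 − 0.700) = 0.061 · (0.05000)/(-0.05000) = -0.06100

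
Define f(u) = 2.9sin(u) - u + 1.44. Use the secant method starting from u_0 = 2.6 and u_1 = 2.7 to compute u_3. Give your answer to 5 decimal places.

f(2.6) = 0.3349540, f(2.7) = -0.0205983
u_2 = 2.7000000 − (-0.0205983)·(2.7000000 − 2.6000000) / (-0.0205983 − 0.3349540) = 2.7000000 − (-0.0020598)/(-0.3555523) = 2.6942067
f(2.6942067) = 0.0003631
u_3 = 2.6942067 − 0.0003631·(2.6942067 − 2.7000000) / (0.0003631 − (-0.0205983)) = 2.6942067 − (-0.0000021)/(0.0209615) = 2.6943070

2.69431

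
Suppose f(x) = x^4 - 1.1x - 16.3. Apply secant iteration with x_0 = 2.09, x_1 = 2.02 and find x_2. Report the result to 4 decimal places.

f(2.09) = 0.481298, f(2.02) = -1.872336
x_2 = 2.020000 − (-1.872336)·(2.020000 − 2.090000) / (-1.872336 − 0.481298) = 2.020000 − (0.131064)/(-2.353633) = 2.075686

2.0757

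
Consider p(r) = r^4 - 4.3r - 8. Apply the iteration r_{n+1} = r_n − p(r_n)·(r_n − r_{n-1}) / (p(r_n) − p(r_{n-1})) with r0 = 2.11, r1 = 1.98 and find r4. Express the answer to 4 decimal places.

2.0213

p(2.11) = 2.748194, p(1.98) = -1.144464
r2 = 1.980000 − (-1.144464)·(1.980000 − 2.110000) / (-1.144464 − 2.748194) = 1.980000 − (0.148780)/(-3.892658) = 2.018221
p(2.018221) = -0.087269
r3 = 2.018221 − (-0.087269)·(2.018221 − 1.980000) / (-0.087269 − (-1.144464)) = 2.018221 − (-0.003335)/(1.057195) = 2.021376
p(2.021376) = 0.003154
r4 = 2.021376 − 0.003154·(2.021376 − 2.018221) / (0.003154 − (-0.087269)) = 2.021376 − (0.000010)/(0.090423) = 2.021266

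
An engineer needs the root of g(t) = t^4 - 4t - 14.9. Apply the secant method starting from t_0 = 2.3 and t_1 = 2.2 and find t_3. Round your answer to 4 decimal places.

2.2071

g(2.3) = 3.884100, g(2.2) = -0.274400
t_2 = 2.200000 − (-0.274400)·(2.200000 − 2.300000) / (-0.274400 − 3.884100) = 2.200000 − (0.027440)/(-4.158500) = 2.206599
g(2.206599) = -0.018482
t_3 = 2.206599 − (-0.018482)·(2.206599 − 2.200000) / (-0.018482 − (-0.274400)) = 2.206599 − (-0.000122)/(0.255918) = 2.207075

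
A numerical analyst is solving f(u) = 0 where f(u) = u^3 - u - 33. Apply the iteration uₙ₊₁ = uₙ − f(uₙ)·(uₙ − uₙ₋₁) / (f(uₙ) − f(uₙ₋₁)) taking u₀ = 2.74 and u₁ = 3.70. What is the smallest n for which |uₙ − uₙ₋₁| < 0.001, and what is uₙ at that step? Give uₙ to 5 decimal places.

f(2.74) = -15.1691760, f(3.70) = 13.9530000
u₂ = 3.7000000 − 13.9530000·(0.9600000)/(29.1221760) = 3.2400454;  |Δ| = 0.4599546
f(3.2400454) = -2.2263928
u₃ = 3.2400454 − (-2.2263928)·(-0.4599546)/(-16.1793928) = 3.3033382;  |Δ| = 0.0632928
f(3.3033382) = -0.2571689
u₄ = 3.3033382 − (-0.2571689)·(0.0632928)/(1.9692240) = 3.3116039;  |Δ| = 0.0082657
f(3.3116039) = 0.0058290
u₅ = 3.3116039 − 0.0058290·(0.0082657)/(0.2629979) = 3.3114207;  |Δ| = 0.0001832
|u₅ − u₄| = 0.0001832 < 0.001

n = 5, uₙ = 3.31142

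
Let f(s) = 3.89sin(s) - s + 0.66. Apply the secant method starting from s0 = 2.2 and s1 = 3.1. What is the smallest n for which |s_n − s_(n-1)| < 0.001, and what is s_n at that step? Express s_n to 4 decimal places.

n = 5, s_n = 2.6150

f(2.2) = 1.605051, f(3.1) = -2.278251
s2 = 3.100000 − (-2.278251)·(0.900000)/(-3.883302) = 2.571989;  |Δ| = 0.528011
f(2.571989) = 0.185881
s3 = 2.571989 − 0.185881·(-0.528011)/(2.464132) = 2.611819;  |Δ| = 0.039830
f(2.611819) = 0.013944
s4 = 2.611819 − 0.013944·(0.039830)/(-0.171937) = 2.615050;  |Δ| = 0.003230
f(2.615050) = -0.000140
s5 = 2.615050 − (-0.000140)·(0.003230)/(-0.014084) = 2.615018;  |Δ| = 0.000032
|s5 − s4| = 0.000032 < 0.001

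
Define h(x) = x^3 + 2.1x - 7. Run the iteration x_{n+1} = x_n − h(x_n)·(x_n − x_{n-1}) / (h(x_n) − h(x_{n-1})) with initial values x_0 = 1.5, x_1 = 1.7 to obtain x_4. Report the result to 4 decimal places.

1.5523

h(1.5) = -0.475000, h(1.7) = 1.483000
x_2 = 1.700000 − 1.483000·(1.700000 − 1.500000) / (1.483000 − (-0.475000)) = 1.700000 − (0.296600)/(1.958000) = 1.548519
h(1.548519) = -0.034900
x_3 = 1.548519 − (-0.034900)·(1.548519 − 1.700000) / (-0.034900 − 1.483000) = 1.548519 − (0.005287)/(-1.517900) = 1.552002
h(1.552002) = -0.002475
x_4 = 1.552002 − (-0.002475)·(1.552002 − 1.548519) / (-0.002475 − (-0.034900)) = 1.552002 − (-0.000009)/(0.032426) = 1.552268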